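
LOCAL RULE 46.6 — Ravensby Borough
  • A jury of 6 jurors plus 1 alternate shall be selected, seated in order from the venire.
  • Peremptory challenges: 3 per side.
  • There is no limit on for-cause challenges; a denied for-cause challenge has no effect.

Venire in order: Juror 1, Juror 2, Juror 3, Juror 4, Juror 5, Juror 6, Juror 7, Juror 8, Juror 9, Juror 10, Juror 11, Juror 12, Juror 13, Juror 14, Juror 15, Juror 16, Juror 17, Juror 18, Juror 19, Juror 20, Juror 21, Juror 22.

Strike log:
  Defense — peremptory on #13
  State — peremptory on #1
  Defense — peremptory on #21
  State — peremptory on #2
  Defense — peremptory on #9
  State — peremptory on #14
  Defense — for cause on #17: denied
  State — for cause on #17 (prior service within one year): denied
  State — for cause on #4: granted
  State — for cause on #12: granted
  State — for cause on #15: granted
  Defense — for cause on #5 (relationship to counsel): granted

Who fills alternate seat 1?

16

Removed: #1, #2, #4, #5, #9, #12, #13, #14, #15, #21. (#17 stays — for-cause denied.)
Seating in order: seats 1–6 → #3, #6, #7, #8, #10, #11; alternates → #16.
So alternate 1 is #16.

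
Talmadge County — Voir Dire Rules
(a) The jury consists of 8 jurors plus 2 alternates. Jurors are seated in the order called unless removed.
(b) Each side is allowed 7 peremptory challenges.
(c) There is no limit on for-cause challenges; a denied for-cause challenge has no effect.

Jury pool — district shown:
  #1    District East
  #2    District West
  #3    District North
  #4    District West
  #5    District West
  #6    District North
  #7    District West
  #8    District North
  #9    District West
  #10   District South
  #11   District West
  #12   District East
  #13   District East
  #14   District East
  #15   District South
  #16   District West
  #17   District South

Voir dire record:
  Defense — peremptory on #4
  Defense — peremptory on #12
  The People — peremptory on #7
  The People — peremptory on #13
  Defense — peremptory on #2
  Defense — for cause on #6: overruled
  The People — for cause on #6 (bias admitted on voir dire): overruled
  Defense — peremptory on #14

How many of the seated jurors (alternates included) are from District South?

Removed: #2, #4, #7, #12, #13, #14.
Seated (10 incl. alternates): #1, #3, #5, #6, #8, #9, #10, #11, #15, #16.
Of those, in District South: #10, #15 → 2.

2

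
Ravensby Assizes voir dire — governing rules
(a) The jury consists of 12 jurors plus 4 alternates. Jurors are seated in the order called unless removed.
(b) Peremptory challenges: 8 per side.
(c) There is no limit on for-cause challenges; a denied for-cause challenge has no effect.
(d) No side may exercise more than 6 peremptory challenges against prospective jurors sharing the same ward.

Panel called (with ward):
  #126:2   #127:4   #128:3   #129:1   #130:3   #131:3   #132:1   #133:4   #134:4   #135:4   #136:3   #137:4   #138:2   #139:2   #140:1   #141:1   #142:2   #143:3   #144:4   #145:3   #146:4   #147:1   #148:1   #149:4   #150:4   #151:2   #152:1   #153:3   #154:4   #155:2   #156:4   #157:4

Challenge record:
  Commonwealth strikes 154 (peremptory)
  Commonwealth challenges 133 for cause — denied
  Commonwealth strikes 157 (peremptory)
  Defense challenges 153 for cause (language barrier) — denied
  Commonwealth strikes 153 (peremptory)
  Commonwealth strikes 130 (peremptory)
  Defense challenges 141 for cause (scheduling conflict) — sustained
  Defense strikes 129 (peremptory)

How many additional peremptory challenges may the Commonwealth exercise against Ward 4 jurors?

4

Commonwealth peremptories so far: #154, #157, #153, #130 — 4 of 8 used, 4 left overall.
Against Ward 4: #154, #157 — 2 used; per-ward cap 6 leaves 4.
Binding limit: min(4, 4) = 4.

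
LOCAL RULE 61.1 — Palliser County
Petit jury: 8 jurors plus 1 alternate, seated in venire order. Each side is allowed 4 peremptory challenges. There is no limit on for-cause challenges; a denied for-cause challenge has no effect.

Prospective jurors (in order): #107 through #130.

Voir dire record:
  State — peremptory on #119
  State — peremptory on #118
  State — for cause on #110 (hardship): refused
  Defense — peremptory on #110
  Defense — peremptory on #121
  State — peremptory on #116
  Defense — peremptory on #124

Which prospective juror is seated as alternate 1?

117

Removed: #110, #116, #118, #119, #121, #124.
Seating in order: seats 1–8 → #107, #108, #109, #111, #112, #113, #114, #115; alternates → #117.
So alternate 1 is #117.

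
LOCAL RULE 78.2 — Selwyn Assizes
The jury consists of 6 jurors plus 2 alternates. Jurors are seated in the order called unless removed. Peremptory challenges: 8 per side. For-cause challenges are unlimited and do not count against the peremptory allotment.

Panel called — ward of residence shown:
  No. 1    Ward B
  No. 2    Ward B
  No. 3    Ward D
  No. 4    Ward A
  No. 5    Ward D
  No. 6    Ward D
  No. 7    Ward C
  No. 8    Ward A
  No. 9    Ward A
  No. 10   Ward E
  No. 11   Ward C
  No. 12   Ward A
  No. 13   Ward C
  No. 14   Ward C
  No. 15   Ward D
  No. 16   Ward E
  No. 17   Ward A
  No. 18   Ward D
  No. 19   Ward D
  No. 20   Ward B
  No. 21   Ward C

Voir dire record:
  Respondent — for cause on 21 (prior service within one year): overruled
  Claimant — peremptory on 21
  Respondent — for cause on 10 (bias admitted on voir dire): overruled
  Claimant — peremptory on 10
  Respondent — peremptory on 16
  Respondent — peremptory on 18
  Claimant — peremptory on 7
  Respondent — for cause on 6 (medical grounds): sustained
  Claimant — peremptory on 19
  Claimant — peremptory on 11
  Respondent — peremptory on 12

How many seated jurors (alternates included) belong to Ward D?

Removed: #6, #7, #10, #11, #12, #16, #18, #19, #21.
Seated (8 incl. alternates): #1, #2, #3, #4, #5, #8, #9, #13.
Of those, in Ward D: #3, #5 → 2.

2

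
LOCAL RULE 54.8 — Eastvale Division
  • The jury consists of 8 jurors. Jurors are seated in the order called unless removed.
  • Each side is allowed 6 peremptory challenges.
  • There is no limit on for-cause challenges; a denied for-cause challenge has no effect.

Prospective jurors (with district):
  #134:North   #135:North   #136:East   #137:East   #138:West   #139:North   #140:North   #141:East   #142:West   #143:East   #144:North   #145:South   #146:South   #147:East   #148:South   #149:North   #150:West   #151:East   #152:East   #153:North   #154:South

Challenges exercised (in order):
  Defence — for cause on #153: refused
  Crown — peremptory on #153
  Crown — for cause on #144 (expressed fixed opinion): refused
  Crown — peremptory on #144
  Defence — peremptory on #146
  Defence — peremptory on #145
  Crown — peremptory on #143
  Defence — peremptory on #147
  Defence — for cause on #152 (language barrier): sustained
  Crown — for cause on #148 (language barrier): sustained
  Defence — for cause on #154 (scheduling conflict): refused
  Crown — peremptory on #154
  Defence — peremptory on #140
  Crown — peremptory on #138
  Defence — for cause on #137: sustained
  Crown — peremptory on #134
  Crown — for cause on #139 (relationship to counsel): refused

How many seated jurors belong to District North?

Removed: #134, #137, #138, #140, #143, #144, #145, #146, #147, #148, #152, #153, #154.
Seated jurors 1–8: #135, #136, #139, #141, #142, #149, #150, #151.
Of those, in District North: #135, #139, #149 → 3.

3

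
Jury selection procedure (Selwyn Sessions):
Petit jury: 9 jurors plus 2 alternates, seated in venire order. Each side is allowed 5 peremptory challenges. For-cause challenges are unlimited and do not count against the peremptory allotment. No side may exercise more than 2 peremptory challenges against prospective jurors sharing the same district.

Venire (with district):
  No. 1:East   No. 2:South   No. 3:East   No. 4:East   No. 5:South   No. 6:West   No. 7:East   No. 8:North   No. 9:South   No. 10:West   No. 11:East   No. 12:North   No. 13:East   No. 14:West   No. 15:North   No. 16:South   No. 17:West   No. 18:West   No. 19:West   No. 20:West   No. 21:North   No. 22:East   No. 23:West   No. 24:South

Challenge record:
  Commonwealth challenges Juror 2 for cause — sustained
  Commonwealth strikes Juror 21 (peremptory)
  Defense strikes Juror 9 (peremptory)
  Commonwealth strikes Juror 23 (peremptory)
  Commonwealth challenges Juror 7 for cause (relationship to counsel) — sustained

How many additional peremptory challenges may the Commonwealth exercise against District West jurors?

1

Commonwealth peremptories so far: #21, #23 — 2 of 5 used, 3 left overall.
Against District West: #23 — 1 used; per-district cap 2 leaves 1.
Binding limit: min(3, 1) = 1.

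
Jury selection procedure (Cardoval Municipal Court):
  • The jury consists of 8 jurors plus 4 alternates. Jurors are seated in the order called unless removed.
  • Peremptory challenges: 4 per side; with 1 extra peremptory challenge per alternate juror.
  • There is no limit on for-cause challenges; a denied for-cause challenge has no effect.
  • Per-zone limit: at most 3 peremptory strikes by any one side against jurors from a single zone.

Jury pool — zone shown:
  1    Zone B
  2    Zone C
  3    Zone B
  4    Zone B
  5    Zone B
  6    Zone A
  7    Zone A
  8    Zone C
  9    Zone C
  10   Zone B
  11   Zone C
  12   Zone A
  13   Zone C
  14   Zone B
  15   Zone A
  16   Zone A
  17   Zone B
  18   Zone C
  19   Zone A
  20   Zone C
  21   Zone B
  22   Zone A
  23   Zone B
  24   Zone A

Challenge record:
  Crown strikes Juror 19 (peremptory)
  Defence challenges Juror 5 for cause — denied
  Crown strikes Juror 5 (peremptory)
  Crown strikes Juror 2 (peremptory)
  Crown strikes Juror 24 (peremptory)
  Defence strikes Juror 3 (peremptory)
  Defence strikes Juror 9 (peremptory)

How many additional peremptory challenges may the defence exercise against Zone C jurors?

Defence peremptories so far: #3, #9 — 2 of 8 used, 6 left overall.
Against Zone C: #9 — 1 used; per-zone cap 3 leaves 2.
Binding limit: min(6, 2) = 2.

2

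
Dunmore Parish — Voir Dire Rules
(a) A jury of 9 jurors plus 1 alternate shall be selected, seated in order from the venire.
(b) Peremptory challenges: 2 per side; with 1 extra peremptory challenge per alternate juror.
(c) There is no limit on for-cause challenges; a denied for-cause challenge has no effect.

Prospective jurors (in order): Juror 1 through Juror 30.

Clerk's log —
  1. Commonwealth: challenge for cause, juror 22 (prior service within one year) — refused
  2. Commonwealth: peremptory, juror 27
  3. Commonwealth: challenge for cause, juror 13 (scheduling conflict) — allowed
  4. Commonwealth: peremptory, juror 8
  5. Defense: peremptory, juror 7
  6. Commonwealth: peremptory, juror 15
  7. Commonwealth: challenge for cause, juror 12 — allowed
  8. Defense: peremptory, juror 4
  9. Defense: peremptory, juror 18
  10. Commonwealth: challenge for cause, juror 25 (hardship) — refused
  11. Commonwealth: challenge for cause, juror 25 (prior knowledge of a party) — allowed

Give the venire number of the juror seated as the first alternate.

16

Removed: #4, #7, #8, #12, #13, #15, #18, #25, #27. (#22 stays — for-cause denied.)
Seating in order: seats 1–9 → #1, #2, #3, #5, #6, #9, #10, #11, #14; alternates → #16.
So alternate 1 is #16.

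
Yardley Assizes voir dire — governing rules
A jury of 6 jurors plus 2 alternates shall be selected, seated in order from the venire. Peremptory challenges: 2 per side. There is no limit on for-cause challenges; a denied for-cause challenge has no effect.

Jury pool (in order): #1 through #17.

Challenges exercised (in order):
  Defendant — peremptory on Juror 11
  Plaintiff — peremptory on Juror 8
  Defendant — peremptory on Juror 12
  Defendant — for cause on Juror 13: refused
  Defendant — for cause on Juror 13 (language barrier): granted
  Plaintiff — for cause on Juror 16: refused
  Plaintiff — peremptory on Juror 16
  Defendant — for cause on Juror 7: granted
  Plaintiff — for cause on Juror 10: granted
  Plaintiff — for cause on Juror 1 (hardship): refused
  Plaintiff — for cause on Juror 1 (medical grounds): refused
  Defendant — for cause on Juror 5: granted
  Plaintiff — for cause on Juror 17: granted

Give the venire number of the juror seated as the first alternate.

Removed: #5, #7, #8, #10, #11, #12, #13, #16, #17. (#1 stays — for-cause denied.)
Seating in order: seats 1–6 → #1, #2, #3, #4, #6, #9; alternates → #14, #15.
So alternate 1 is #14.

14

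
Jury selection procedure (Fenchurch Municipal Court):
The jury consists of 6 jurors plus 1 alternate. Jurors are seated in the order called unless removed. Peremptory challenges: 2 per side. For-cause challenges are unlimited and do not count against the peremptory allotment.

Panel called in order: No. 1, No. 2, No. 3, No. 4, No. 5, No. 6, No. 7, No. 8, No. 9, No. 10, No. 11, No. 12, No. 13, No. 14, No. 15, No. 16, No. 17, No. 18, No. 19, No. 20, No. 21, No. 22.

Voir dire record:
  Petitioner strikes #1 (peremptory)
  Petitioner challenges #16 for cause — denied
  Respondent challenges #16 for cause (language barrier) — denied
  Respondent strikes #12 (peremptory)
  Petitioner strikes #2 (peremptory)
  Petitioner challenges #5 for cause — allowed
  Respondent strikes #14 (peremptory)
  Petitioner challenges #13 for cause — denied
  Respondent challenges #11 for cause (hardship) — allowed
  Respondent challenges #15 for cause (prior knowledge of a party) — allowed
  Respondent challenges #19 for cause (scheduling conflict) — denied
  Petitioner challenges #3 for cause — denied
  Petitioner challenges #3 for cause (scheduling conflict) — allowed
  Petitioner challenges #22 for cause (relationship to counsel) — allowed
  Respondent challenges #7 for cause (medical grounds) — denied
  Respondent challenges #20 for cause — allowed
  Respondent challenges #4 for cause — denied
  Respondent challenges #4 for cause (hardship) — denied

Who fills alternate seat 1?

Removed: #1, #2, #3, #5, #11, #12, #14, #15, #20, #22. (#4, #7, #13, #16, #19 stay — for-cause denied.)
Filling seats in venire order through position 7: #4, #6, #7, #8, #9, #10, #13.
So alternate 1 is #13.

13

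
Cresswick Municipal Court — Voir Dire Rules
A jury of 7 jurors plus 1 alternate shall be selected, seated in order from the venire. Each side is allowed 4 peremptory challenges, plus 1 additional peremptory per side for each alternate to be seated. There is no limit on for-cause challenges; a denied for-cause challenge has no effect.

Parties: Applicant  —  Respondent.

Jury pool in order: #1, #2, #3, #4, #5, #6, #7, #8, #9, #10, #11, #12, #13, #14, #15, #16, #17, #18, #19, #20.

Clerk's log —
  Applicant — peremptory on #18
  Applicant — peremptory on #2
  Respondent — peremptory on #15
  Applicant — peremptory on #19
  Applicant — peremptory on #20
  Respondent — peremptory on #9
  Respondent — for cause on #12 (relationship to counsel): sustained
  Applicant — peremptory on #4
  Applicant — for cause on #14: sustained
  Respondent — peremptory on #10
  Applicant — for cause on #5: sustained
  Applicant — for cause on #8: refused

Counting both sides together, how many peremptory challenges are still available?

2

Applicant allotment: 4 base + 1 × 1 alternate = 5. Respondent allotment: 4 base + 1 × 1 alternate = 5.
Applicant peremptories used: #18, #2, #19, #20, #4 — 5 (for-cause on #14, #5, #8 don't count).
Respondent peremptories used: #15, #9, #10 — 3 (the for-cause on #12 doesn't count).
Remaining: (5 − 5) + (5 − 3) = 2.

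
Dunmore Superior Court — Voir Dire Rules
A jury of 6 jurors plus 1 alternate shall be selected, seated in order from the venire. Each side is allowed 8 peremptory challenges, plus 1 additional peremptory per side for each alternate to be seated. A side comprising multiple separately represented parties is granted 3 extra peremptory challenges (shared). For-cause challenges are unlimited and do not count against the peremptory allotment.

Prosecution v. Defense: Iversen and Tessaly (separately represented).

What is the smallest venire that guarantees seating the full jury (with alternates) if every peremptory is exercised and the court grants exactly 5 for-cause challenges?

Seats to fill: 6 + 1 alternates = 7.
Peremptories — Prosecution: 8 + 1×1 = 9; Defense: 8 + 1×1 + 3 = 12; total 21.
For-cause removals: 5.
Minimum venire: 7 + 21 + 5 = 33.

33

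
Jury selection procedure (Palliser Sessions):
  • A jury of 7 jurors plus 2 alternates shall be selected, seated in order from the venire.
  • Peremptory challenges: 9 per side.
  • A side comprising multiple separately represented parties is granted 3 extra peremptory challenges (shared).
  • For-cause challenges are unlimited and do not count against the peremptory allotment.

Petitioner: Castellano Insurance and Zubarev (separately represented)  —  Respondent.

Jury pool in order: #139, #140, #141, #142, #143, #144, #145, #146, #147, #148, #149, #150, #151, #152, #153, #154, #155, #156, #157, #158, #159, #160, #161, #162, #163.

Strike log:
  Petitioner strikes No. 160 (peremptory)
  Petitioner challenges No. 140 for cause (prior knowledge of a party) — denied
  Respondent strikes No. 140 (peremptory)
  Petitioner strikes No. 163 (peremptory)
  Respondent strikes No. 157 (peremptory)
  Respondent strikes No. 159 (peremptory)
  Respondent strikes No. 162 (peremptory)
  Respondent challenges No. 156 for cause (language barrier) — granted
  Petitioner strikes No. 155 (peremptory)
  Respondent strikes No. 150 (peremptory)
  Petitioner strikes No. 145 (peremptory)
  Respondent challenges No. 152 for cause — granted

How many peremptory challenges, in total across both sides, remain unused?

12

Petitioner allotment: 9 base + 3 multi-party = 12. Respondent allotment: 9.
Petitioner peremptories used: #160, #163, #155, #145 — 4 (the for-cause on #140 doesn't count).
Respondent peremptories used: #140, #157, #159, #162, #150 — 5 (for-cause on #156, #152 don't count).
Remaining: (12 − 4) + (9 − 5) = 12.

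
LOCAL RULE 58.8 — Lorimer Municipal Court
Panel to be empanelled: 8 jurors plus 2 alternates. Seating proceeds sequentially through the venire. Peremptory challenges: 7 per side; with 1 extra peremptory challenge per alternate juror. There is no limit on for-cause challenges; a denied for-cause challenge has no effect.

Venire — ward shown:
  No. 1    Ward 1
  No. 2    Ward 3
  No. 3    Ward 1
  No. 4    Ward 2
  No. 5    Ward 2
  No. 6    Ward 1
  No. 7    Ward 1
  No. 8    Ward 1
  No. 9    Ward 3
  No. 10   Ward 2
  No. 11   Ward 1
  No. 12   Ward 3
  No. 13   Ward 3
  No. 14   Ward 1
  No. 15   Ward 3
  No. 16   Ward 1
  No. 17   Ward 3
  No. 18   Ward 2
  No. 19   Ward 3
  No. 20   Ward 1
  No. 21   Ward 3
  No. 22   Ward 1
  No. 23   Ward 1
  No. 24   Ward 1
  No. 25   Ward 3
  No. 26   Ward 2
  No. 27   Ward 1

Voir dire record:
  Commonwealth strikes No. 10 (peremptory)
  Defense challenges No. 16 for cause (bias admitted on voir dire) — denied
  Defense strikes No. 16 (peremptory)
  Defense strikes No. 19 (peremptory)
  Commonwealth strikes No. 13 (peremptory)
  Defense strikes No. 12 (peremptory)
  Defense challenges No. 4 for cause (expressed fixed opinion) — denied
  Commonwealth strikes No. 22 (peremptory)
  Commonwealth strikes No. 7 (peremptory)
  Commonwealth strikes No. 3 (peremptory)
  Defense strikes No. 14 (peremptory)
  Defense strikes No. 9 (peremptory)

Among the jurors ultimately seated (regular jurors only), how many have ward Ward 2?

2

Removed: #3, #7, #9, #10, #12, #13, #14, #16, #19, #22.
Seated jurors 1–8: #1, #2, #4, #5, #6, #8, #11, #15 (alternates #17, #18 not counted).
Of those, in Ward 2: #4, #5 → 2.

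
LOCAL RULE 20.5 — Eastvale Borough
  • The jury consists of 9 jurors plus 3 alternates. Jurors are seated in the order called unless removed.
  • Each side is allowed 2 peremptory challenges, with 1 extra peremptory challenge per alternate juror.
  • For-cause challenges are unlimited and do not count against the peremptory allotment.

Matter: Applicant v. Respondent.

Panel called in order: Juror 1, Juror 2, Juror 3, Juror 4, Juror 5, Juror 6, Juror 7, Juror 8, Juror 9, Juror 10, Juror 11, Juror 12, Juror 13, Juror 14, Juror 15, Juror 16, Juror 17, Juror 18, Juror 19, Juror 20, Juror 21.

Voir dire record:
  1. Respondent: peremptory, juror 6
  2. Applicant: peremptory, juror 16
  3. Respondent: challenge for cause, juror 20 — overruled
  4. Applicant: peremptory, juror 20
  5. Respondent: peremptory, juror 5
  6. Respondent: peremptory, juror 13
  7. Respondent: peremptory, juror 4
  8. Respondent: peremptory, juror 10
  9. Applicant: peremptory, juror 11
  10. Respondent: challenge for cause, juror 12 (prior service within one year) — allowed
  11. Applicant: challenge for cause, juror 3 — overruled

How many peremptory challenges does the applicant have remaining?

2

Applicant allotment: 2 base + 1 × 3 alternates = 5.
Applicant peremptories used: #16, #20, #11 — 3 (the for-cause on #3 doesn't count).
Remaining: 5 − 3 = 2.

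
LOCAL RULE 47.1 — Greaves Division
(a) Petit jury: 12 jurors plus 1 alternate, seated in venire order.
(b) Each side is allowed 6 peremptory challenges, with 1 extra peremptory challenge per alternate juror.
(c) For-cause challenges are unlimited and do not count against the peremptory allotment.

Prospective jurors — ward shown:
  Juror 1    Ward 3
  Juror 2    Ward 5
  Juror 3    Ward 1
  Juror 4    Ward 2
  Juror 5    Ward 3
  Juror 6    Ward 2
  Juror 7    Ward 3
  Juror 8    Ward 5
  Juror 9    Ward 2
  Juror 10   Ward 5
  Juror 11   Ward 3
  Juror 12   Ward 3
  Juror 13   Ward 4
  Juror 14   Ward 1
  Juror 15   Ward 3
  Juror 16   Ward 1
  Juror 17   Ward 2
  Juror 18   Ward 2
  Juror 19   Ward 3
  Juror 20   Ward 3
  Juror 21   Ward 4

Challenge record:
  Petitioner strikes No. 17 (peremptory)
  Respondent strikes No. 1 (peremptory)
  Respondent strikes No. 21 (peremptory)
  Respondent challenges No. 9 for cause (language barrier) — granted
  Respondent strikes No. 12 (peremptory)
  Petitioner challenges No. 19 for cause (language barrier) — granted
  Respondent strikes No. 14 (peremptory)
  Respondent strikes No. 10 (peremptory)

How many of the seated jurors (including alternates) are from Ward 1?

2

Removed: #1, #9, #10, #12, #14, #17, #19, #21.
Seated (13 incl. alternates): #2, #3, #4, #5, #6, #7, #8, #11, #13, #15, #16, #18, #20.
Of those, in Ward 1: #3, #16 → 2.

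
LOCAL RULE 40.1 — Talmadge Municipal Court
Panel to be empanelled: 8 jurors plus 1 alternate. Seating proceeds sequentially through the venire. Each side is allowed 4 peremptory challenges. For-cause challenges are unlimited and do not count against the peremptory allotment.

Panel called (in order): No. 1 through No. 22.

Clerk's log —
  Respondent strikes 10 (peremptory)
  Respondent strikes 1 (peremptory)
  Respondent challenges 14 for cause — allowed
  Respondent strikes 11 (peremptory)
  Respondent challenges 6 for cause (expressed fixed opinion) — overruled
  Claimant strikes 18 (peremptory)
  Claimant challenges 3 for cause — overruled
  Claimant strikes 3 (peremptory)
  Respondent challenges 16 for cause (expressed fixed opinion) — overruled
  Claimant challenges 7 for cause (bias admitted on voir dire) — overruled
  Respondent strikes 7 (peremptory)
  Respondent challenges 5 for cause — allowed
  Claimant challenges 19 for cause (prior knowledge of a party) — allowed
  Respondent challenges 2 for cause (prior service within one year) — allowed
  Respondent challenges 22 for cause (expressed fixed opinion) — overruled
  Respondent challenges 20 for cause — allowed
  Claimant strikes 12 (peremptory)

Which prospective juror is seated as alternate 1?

Removed: #1, #2, #3, #5, #7, #10, #11, #12, #14, #18, #19, #20. (#6, #16, #22 stay — for-cause denied.)
Seating in order: seats 1–8 → #4, #6, #8, #9, #13, #15, #16, #17; alternates → #21.
So alternate 1 is #21.

21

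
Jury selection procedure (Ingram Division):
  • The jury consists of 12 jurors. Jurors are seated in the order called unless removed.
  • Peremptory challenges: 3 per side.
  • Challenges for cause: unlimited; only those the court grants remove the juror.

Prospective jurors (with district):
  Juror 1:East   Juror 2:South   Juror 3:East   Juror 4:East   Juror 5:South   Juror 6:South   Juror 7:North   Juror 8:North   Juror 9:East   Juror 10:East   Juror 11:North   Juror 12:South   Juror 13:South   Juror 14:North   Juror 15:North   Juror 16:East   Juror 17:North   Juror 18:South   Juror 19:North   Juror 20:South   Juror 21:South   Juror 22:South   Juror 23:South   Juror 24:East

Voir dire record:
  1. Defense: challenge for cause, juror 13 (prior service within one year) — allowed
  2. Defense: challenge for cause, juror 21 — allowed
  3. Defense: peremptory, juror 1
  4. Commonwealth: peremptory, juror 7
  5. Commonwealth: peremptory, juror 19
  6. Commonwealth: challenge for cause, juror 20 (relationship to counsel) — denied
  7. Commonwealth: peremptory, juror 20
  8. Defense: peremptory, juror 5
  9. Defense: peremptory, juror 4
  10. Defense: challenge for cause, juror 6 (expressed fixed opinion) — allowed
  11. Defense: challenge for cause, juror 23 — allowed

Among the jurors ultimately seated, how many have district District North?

5

Removed: #1, #4, #5, #6, #7, #13, #19, #20, #21, #23.
Seated jurors 1–12: #2, #3, #8, #9, #10, #11, #12, #14, #15, #16, #17, #18.
Of those, in District North: #8, #11, #14, #15, #17 → 5.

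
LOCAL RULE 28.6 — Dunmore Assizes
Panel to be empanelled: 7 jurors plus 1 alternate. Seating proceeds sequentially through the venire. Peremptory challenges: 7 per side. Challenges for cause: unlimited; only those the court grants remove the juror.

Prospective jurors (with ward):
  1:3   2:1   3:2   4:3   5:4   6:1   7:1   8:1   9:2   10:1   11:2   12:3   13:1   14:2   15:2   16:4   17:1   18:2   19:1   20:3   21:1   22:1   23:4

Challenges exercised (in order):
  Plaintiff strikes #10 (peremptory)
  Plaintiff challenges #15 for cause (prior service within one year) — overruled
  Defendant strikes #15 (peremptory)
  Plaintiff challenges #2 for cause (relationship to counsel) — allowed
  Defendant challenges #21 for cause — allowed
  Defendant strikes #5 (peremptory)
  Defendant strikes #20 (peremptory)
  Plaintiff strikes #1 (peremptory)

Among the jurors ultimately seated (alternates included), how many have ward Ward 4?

0

Removed: #1, #2, #5, #10, #15, #20, #21.
Seated (8 incl. alternates): #3, #4, #6, #7, #8, #9, #11, #12.
None of those are in Ward 4 → 0.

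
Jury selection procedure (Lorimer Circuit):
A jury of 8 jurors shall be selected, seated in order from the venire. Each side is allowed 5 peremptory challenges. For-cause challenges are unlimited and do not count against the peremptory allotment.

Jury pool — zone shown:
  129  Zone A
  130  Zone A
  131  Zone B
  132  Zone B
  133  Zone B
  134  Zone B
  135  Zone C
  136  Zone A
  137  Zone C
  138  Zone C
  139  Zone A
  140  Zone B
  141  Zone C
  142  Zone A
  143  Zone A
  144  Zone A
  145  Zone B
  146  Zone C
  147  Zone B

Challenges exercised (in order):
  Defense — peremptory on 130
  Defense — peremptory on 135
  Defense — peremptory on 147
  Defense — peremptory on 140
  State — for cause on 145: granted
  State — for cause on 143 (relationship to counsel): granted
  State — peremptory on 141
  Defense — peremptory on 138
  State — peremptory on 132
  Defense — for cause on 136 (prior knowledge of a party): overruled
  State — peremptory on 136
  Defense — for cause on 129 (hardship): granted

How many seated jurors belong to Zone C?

Removed: #129, #130, #132, #135, #136, #138, #140, #141, #143, #145, #147.
Seated jurors 1–8: #131, #133, #134, #137, #139, #142, #144, #146.
Of those, in Zone C: #137, #146 → 2.

2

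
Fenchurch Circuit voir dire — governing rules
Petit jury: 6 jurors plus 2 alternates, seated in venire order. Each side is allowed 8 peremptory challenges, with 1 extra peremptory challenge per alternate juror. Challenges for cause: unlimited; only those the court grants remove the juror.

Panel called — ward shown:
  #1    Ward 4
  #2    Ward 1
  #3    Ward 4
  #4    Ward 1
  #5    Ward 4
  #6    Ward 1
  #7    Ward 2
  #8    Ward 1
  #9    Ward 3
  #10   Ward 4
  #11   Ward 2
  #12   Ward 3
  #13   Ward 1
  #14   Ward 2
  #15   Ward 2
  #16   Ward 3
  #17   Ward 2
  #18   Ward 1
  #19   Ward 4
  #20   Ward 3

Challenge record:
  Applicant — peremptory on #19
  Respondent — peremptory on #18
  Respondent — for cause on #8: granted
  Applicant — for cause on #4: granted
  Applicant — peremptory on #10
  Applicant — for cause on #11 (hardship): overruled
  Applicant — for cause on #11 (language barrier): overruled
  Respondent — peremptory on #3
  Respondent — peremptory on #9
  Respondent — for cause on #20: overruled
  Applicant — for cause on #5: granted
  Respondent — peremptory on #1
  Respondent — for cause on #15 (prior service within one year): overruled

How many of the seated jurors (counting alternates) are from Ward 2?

Removed: #1, #3, #4, #5, #8, #9, #10, #18, #19.
Seated (8 incl. alternates): #2, #6, #7, #11, #12, #13, #14, #15.
Of those, in Ward 2: #7, #11, #14, #15 → 4.

4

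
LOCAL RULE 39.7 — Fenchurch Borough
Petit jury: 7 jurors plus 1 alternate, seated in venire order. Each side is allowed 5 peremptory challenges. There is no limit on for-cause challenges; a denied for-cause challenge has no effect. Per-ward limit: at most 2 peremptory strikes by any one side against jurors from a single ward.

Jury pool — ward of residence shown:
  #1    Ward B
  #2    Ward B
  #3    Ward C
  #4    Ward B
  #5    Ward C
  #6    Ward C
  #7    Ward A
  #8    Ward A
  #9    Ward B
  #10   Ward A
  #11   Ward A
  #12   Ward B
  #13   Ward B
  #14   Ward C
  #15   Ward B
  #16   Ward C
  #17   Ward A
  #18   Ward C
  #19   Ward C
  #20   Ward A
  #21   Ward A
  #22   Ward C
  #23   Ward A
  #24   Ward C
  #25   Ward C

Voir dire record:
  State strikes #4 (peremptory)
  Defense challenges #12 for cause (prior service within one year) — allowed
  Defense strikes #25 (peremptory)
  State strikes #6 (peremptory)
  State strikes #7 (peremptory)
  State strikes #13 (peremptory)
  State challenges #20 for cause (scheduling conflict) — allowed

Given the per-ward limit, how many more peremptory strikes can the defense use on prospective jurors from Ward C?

1

Defense peremptories so far: #25 — 1 of 5 used, 4 left overall.
Against Ward C: #25 — 1 used; per-ward cap 2 leaves 1.
Binding limit: min(4, 1) = 1.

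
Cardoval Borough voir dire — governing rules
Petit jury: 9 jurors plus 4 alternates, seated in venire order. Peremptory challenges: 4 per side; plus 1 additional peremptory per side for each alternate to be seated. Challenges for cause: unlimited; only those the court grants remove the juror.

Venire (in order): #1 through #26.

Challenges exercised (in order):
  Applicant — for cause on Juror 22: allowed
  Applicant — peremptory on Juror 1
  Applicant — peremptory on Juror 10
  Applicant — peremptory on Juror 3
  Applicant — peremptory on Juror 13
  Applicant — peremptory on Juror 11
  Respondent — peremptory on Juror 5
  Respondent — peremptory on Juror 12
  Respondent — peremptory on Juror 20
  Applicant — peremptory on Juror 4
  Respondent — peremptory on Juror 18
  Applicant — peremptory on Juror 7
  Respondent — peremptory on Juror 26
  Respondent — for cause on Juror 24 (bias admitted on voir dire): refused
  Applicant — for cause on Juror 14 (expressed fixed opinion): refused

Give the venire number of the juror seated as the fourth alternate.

25

Removed: #1, #3, #4, #5, #7, #10, #11, #12, #13, #18, #20, #22, #26. (#14, #24 stay — for-cause denied.)
Seating in order: seats 1–9 → #2, #6, #8, #9, #14, #15, #16, #17, #19; alternates → #21, #23, #24, #25.
So alternate 4 is #25.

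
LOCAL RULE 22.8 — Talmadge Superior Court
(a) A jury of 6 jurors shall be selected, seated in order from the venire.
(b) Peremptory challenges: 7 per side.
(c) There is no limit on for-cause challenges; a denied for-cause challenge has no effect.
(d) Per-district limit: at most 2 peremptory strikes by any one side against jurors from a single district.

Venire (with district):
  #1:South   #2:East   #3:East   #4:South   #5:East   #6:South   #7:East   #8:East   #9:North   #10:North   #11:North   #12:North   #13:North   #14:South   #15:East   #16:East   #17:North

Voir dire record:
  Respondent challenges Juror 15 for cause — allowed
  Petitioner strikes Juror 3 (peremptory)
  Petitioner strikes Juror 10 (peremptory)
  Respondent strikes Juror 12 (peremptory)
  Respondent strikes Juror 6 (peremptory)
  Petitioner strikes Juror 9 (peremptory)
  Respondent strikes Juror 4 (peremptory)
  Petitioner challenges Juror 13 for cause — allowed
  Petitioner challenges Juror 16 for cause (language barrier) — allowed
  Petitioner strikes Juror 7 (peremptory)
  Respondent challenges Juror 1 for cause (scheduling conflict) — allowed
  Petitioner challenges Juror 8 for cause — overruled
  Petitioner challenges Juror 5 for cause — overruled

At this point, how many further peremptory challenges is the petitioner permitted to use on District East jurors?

0

Petitioner peremptories so far: #3, #10, #9, #7 — 4 of 7 used, 3 left overall.
Against District East: #3, #7 — 2 used; per-district cap 2 leaves 0.
Binding limit: min(3, 0) = 0.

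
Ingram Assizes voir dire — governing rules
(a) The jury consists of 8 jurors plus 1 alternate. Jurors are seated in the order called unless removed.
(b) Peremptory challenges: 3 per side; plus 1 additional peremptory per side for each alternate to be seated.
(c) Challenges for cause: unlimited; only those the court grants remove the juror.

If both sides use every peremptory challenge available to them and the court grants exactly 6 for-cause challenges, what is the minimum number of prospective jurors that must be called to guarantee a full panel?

23

Seats to fill: 8 + 1 alternates = 9.
Peremptories: 3 + 1×1 = 4 per side × 2 sides = 8.
For-cause removals: 6.
Minimum venire: 9 + 8 + 6 = 23.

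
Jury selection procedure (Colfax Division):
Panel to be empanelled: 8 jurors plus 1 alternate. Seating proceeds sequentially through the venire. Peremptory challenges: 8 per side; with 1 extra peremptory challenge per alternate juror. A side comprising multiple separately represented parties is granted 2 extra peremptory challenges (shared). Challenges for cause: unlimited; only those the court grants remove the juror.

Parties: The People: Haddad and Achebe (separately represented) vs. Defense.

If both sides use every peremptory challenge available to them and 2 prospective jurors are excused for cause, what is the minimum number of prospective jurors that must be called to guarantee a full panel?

31

Seats to fill: 8 + 1 alternates = 9.
Peremptories — The People: 8 + 1×1 + 2 = 11; Defense: 8 + 1×1 = 9; total 20.
For-cause removals: 2.
Minimum venire: 9 + 20 + 2 = 31.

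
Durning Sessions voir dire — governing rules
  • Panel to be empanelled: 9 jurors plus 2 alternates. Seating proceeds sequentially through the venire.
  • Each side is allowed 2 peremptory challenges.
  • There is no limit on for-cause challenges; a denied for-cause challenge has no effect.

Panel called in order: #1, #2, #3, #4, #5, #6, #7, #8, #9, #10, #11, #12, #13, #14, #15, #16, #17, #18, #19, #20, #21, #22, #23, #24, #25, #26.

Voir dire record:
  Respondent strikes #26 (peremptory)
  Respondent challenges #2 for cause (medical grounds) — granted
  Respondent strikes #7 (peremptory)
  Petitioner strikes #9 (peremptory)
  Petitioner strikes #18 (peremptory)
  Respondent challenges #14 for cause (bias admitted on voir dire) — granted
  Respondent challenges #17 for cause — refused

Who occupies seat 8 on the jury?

11

Removed: #2, #7, #9, #14, #18, #26. (#17 stays — for-cause denied.)
Seating in order: seats 1–9 → #1, #3, #4, #5, #6, #8, #10, #11, #12; alternates → #13, #15.
So seat 8 is #11.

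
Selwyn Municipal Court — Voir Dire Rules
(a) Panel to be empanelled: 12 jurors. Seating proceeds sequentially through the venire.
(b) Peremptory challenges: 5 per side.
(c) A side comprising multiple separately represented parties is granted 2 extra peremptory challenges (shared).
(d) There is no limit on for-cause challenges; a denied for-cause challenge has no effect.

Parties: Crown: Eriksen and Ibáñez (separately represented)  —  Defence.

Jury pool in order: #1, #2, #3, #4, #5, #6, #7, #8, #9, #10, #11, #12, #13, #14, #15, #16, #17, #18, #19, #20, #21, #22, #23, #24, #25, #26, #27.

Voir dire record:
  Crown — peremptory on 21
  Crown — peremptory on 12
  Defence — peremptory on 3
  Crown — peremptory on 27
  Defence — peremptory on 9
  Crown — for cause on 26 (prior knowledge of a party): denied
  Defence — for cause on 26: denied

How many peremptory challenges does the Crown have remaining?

4

Crown allotment: 5 base + 2 multi-party = 7.
Crown peremptories used: #21, #12, #27 — 3 (the for-cause on #26 doesn't count).
Remaining: 7 − 3 = 4.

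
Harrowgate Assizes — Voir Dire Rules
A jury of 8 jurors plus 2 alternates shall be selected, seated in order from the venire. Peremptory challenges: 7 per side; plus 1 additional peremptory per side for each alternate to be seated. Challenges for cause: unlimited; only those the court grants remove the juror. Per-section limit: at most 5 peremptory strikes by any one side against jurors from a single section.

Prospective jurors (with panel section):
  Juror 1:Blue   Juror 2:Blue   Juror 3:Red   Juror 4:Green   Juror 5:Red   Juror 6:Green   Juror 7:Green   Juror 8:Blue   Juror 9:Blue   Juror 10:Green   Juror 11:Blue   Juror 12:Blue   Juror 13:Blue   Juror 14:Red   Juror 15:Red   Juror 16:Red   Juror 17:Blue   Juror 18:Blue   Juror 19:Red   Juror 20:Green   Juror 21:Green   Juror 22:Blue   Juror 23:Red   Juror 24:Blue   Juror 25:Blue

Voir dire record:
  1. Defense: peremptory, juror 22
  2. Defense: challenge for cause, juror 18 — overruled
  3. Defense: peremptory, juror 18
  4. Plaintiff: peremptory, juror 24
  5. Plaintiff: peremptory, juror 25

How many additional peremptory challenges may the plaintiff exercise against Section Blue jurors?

3

Plaintiff peremptories so far: #24, #25 — 2 of 9 used, 7 left overall.
Against Section Blue: #24, #25 — 2 used; per-section cap 5 leaves 3.
Binding limit: min(7, 3) = 3.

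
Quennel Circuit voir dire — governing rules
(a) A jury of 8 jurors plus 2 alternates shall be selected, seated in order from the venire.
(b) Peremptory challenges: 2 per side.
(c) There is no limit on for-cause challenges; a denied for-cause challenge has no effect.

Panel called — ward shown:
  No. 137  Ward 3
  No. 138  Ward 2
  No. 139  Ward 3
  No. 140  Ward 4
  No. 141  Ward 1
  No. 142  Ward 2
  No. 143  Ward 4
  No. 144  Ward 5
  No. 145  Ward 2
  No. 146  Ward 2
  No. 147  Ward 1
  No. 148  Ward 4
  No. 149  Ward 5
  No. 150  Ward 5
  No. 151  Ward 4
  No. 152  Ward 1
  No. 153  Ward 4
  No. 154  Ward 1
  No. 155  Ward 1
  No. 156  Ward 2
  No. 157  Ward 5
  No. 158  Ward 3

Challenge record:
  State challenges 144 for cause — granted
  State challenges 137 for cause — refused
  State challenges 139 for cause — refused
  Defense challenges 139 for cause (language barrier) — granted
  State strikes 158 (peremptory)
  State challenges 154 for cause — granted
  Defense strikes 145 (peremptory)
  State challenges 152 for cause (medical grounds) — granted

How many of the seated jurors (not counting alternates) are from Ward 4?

2

Removed: #139, #144, #145, #152, #154, #158.
Seated jurors 1–8: #137, #138, #140, #141, #142, #143, #146, #147 (alternates #148, #149 not counted).
Of those, in Ward 4: #140, #143 → 2.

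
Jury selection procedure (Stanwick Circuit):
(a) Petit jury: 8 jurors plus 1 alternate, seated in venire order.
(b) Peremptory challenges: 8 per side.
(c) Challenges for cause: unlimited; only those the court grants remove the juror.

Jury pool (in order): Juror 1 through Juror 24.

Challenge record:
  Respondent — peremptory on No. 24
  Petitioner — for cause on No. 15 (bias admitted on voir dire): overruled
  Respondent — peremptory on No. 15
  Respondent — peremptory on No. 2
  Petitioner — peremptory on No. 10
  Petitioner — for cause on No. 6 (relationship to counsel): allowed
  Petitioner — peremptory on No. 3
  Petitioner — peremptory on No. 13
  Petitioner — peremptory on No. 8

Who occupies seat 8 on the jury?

14

Removed: #2, #3, #6, #8, #10, #13, #15, #24.
Seating in order: seats 1–8 → #1, #4, #5, #7, #9, #11, #12, #14; alternates → #16.
So seat 8 is #14.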